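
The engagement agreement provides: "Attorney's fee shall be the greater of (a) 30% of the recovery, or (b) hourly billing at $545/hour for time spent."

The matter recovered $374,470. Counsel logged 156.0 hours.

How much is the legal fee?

(a) 30% of $374,470 = $112,341.00
(b) 156.0 × $545 = $85,020.00
The greater is (a): $112,341.00.

$112,341.00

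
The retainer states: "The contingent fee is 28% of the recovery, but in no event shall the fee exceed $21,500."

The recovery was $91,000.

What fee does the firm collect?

28% of $91,000 = $25,480.00
That exceeds the $21,500 cap, so the fee is capped at $21,500.

$21,500.00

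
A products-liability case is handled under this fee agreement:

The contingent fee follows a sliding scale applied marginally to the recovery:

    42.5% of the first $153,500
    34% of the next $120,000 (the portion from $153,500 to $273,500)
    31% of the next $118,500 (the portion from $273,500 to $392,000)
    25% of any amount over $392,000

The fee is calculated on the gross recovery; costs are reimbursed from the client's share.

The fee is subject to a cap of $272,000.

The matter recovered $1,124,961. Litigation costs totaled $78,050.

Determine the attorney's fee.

Fee base is the gross recovery, $1,124,961; costs are reimbursed separately.
First $153,500 at 42.5% = $65,237.50
Next $120,000 at 34% = $40,800.00
Next $118,500 at 31% = $36,735.00
Remaining $732,961 at 25% = $183,240.25
Fee: $65,237.50 + $40,800.00 + $36,735.00 + $183,240.25 = $326,012.75
$326,012.75 exceeds the $272,000 cap, so the fee is capped at $272,000.00.

$272,000.00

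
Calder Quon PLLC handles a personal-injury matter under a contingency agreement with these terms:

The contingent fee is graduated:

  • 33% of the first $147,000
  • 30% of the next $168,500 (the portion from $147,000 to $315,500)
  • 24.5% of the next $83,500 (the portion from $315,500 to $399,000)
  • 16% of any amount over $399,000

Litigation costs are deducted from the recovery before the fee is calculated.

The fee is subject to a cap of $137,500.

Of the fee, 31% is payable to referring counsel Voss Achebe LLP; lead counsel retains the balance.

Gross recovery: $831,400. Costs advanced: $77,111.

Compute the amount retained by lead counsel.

$94,875.00

Fee base (net of costs): $831,400 − $77,111 = $754,289
First $147,000 at 33% = $48,510.00
Next $168,500 at 30% = $50,550.00
Next $83,500 at 24.5% = $20,457.50
Remaining $355,289 at 16% = $56,846.24
Fee: $48,510.00 + $50,550.00 + $20,457.50 + $56,846.24 = $176,363.74
$176,363.74 exceeds the $137,500 cap, so the fee is capped at $137,500.00.
Referral share: 31% of $137,500.00 = $42,625.00; lead counsel retains $137,500.00 − $42,625.00 = $94,875.00.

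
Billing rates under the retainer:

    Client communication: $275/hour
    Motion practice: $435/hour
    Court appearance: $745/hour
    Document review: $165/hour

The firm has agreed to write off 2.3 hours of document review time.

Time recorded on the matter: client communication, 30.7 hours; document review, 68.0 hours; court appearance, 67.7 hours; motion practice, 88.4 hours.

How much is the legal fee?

Client communication: 30.7 × $275 = $8,442.50
Motion practice: 88.4 × $435 = $38,454.00
Court appearance: 67.7 × $745 = $50,436.50
Document review: 68.0 × $165 = $11,220.00
Subtotal: $108,553.00
Write-off: 2.3 × $165 = $379.50
Total: $108,553.00 − $379.50 = $108,173.50

$108,173.50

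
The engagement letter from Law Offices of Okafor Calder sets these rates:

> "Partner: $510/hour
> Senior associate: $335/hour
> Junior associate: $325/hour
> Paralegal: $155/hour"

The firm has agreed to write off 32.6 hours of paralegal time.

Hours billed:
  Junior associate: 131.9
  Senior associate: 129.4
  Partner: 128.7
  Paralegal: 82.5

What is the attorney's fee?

Partner: 128.7 × $510 = $65,637.00
Senior associate: 129.4 × $335 = $43,349.00
Junior associate: 131.9 × $325 = $42,867.50
Paralegal: 82.5 × $155 = $12,787.50
Subtotal: $164,641.00
Write-off: 32.6 × $155 = $5,053.00
Total: $164,641.00 − $5,053.00 = $159,588.00

$159,588.00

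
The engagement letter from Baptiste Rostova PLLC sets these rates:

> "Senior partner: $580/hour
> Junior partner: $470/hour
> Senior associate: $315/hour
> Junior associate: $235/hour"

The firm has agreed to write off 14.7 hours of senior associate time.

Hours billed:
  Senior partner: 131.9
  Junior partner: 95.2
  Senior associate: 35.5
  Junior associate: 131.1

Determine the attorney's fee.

Senior partner: 131.9 × $580 = $76,502.00
Junior partner: 95.2 × $470 = $44,744.00
Senior associate: 35.5 × $315 = $11,182.50
Junior associate: 131.1 × $235 = $30,808.50
Subtotal: $163,237.00
Write-off: 14.7 × $315 = $4,630.50
Total: $163,237.00 − $4,630.50 = $158,606.50

$158,606.50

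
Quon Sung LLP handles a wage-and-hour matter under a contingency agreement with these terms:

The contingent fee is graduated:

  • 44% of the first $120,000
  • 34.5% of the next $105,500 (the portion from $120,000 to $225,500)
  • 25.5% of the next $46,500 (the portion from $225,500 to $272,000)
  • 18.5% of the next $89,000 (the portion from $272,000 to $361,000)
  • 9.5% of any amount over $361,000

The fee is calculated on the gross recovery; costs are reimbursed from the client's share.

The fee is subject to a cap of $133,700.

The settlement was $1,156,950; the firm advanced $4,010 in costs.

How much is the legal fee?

Fee base is the gross recovery, $1,156,950; costs are reimbursed separately.
First $120,000 at 44% = $52,800.00
Next $105,500 at 34.5% = $36,397.50
Next $46,500 at 25.5% = $11,857.50
Next $89,000 at 18.5% = $16,465.00
Remaining $795,950 at 9.5% = $75,615.25
Fee: $52,800.00 + $36,397.50 + $11,857.50 + $16,465.00 + $75,615.25 = $193,135.25
$193,135.25 exceeds the $133,700 cap, so the fee is capped at $133,700.00.

$133,700.00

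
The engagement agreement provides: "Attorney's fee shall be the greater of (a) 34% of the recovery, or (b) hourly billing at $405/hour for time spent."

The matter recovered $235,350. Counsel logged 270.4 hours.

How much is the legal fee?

(a) 34% of $235,350 = $80,019.00
(b) 270.4 × $405 = $109,512.00
The greater is (b): $109,512.00.

$109,512.00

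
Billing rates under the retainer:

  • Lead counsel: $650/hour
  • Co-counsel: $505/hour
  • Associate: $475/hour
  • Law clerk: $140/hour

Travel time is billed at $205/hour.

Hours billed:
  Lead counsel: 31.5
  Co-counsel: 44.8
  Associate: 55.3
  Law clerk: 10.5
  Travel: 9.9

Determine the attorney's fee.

$72,866.00

Lead counsel: 31.5 × $650 = $20,475.00
Co-counsel: 44.8 × $505 = $22,624.00
Associate: 55.3 × $475 = $26,267.50
Law clerk: 10.5 × $140 = $1,470.00
Subtotal: $20,475.00 + $22,624.00 + $26,267.50 + $1,470.00 = $70,836.50
Travel: 9.9 × $205 = $2,029.50
Total: $70,836.50 + $2,029.50 = $72,866.00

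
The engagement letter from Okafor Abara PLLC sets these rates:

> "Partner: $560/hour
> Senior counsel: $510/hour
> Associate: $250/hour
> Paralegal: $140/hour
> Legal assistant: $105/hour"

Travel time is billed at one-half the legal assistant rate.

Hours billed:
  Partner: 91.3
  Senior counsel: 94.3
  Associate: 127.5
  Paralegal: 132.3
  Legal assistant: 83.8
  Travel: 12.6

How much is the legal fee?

$159,078.50

Partner: 91.3 × $560 = $51,128.00
Senior counsel: 94.3 × $510 = $48,093.00
Associate: 127.5 × $250 = $31,875.00
Paralegal: 132.3 × $140 = $18,522.00
Legal assistant: 83.8 × $105 = $8,799.00
Subtotal: $51,128.00 + $48,093.00 + $31,875.00 + $18,522.00 + $8,799.00 = $158,417.00
Travel: 12.6 × ($105 ÷ 2) = 12.6 × $52.50 = $661.50
Total: $158,417.00 + $661.50 = $159,078.50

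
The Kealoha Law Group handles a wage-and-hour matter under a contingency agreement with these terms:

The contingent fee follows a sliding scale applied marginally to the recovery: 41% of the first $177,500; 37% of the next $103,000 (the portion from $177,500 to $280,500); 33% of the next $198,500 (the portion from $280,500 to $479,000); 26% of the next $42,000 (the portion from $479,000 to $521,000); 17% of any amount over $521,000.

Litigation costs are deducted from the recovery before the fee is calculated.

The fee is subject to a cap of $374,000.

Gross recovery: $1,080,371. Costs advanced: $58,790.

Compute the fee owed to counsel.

$272,408.77

Fee base (net of costs): $1,080,371 − $58,790 = $1,021,581
First $177,500 at 41% = $72,775.00
Next $103,000 at 37% = $38,110.00
Next $198,500 at 33% = $65,505.00
Next $42,000 at 26% = $10,920.00
Remaining $500,581 at 17% = $85,098.77
Fee: $72,775.00 + $38,110.00 + $65,505.00 + $10,920.00 + $85,098.77 = $272,408.77
$272,408.77 is under the $374,000 cap.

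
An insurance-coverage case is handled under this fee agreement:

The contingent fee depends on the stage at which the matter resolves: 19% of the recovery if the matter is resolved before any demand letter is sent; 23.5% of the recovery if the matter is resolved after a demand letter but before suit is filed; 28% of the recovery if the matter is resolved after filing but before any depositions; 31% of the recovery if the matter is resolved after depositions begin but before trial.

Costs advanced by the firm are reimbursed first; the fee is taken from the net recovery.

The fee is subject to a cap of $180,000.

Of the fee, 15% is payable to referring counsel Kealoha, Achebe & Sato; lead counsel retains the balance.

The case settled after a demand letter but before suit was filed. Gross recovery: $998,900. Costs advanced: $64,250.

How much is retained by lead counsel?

$153,000.00

Fee base (net of costs): $998,900 − $64,250 = $934,650
The matter settled after a demand letter but before suit was filed, so the 23.5% rate applies.
$934,650 × 23.5% = $219,642.75
$219,642.75 exceeds the $180,000 cap, so the fee is capped at $180,000.00.
Referral share: 15% of $180,000.00 = $27,000.00; lead counsel retains $180,000.00 − $27,000.00 = $153,000.00.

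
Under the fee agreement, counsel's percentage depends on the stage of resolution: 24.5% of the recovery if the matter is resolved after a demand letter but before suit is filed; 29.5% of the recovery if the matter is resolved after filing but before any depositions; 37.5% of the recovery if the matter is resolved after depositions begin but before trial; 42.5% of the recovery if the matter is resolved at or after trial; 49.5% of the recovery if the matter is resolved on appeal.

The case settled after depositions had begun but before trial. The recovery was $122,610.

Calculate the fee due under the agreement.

The matter settled after depositions had begun but before trial, so the 37.5% rate applies.
$122,610 × 37.5% = $45,978.75

$45,978.75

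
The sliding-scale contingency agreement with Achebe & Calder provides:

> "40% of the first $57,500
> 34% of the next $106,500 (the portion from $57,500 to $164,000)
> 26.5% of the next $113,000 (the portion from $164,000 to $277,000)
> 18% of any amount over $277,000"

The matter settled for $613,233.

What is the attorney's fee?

$149,676.94

First $57,500 at 40% = $23,000.00
Next $106,500 at 34% = $36,210.00
Next $113,000 at 26.5% = $29,945.00
Remaining $336,233 at 18% = $60,521.94
Fee: $23,000.00 + $36,210.00 + $29,945.00 + $60,521.94 = $149,676.94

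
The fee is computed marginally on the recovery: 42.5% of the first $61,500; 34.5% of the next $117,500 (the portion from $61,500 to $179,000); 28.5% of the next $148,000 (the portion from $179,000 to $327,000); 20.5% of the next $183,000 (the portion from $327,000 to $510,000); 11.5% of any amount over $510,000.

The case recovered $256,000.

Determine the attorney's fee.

$88,620.00

First $61,500 at 42.5% = $26,137.50
Next $117,500 at 34.5% = $40,537.50
Remaining $77,000 at 28.5% = $21,945.00
Fee: $26,137.50 + $40,537.50 + $21,945.00 = $88,620.00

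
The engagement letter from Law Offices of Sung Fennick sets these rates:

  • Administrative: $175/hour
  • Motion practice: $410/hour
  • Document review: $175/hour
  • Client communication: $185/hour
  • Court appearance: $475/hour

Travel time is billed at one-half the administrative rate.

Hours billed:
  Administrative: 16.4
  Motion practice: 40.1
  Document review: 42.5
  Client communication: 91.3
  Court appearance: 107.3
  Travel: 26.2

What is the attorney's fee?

$96,899.00

Administrative: 16.4 × $175 = $2,870.00
Motion practice: 40.1 × $410 = $16,441.00
Document review: 42.5 × $175 = $7,437.50
Client communication: 91.3 × $185 = $16,890.50
Court appearance: 107.3 × $475 = $50,967.50
Subtotal: $2,870.00 + $16,441.00 + $7,437.50 + $16,890.50 + $50,967.50 = $94,606.50
Travel: 26.2 × ($175 ÷ 2) = 26.2 × $87.50 = $2,292.50
Total: $94,606.50 + $2,292.50 = $96,899.00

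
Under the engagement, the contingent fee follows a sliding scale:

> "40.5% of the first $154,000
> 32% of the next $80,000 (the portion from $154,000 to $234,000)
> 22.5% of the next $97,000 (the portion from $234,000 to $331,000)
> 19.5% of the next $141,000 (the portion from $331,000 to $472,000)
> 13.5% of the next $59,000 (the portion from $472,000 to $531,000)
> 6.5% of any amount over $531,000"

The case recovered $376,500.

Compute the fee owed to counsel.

First $154,000 at 40.5% = $62,370.00
Next $80,000 at 32% = $25,600.00
Next $97,000 at 22.5% = $21,825.00
Remaining $45,500 at 19.5% = $8,872.50
Fee: $62,370.00 + $25,600.00 + $21,825.00 + $8,872.50 = $118,667.50

$118,667.50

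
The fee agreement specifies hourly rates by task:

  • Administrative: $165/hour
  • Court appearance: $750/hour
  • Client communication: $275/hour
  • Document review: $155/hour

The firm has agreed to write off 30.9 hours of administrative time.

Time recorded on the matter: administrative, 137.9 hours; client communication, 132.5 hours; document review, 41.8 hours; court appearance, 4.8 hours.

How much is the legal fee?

$64,171.50

Administrative: 137.9 × $165 = $22,753.50
Court appearance: 4.8 × $750 = $3,600.00
Client communication: 132.5 × $275 = $36,437.50
Document review: 41.8 × $155 = $6,479.00
Subtotal: $69,270.00
Write-off: 30.9 × $165 = $5,098.50
Total: $69,270.00 − $5,098.50 = $64,171.50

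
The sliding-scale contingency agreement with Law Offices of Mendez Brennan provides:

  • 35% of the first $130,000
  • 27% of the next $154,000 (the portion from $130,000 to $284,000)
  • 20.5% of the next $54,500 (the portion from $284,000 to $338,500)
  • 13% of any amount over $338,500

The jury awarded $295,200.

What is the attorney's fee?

First $130,000 at 35% = $45,500.00
Next $154,000 at 27% = $41,580.00
Remaining $11,200 at 20.5% = $2,296.00
Fee: $45,500.00 + $41,580.00 + $2,296.00 = $89,376.00

$89,376.00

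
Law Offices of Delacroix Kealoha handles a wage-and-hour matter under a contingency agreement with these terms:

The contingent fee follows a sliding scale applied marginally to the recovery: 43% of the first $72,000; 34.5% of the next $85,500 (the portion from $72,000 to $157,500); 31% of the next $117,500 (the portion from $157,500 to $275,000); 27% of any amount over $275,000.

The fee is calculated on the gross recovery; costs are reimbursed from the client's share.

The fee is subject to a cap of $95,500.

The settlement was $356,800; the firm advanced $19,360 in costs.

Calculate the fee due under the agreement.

$95,500.00

Fee base is the gross recovery, $356,800; costs are reimbursed separately.
First $72,000 at 43% = $30,960.00
Next $85,500 at 34.5% = $29,497.50
Next $117,500 at 31% = $36,425.00
Remaining $81,800 at 27% = $22,086.00
Fee: $30,960.00 + $29,497.50 + $36,425.00 + $22,086.00 = $118,968.50
$118,968.50 exceeds the $95,500 cap, so the fee is capped at $95,500.00.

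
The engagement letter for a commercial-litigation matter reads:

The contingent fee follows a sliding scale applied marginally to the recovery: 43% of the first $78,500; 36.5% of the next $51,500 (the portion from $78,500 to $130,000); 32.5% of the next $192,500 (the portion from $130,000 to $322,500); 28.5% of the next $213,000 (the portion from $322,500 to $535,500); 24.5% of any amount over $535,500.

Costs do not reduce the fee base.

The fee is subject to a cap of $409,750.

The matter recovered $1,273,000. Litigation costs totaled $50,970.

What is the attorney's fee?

Fee base is the gross recovery, $1,273,000; costs are reimbursed separately.
First $78,500 at 43% = $33,755.00
Next $51,500 at 36.5% = $18,797.50
Next $192,500 at 32.5% = $62,562.50
Next $213,000 at 28.5% = $60,705.00
Remaining $737,500 at 24.5% = $180,687.50
Fee: $33,755.00 + $18,797.50 + $62,562.50 + $60,705.00 + $180,687.50 = $356,507.50
$356,507.50 is under the $409,750 cap.

$356,507.50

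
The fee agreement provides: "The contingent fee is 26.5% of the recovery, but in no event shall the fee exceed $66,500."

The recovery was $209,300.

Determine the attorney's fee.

26.5% of $209,300 = $55,464.50
That is under the $66,500 cap.

$55,464.50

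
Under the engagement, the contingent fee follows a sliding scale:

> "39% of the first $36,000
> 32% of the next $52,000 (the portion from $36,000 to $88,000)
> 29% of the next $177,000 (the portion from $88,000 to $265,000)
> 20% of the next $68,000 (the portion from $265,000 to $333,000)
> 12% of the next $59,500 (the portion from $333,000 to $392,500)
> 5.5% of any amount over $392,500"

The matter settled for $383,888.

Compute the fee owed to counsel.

First $36,000 at 39% = $14,040.00
Next $52,000 at 32% = $16,640.00
Next $177,000 at 29% = $51,330.00
Next $68,000 at 20% = $13,600.00
Remaining $50,888 at 12% = $6,106.56
Fee: $14,040.00 + $16,640.00 + $51,330.00 + $13,600.00 + $6,106.56 = $101,716.56

$101,716.56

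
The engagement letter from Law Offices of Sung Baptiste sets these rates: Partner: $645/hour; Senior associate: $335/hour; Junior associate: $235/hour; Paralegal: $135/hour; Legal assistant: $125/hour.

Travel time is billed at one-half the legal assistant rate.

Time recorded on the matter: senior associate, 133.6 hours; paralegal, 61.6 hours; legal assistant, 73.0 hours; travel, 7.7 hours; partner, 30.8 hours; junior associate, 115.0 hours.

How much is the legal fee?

$109,569.25

Partner: 30.8 × $645 = $19,866.00
Senior associate: 133.6 × $335 = $44,756.00
Junior associate: 115.0 × $235 = $27,025.00
Paralegal: 61.6 × $135 = $8,316.00
Legal assistant: 73.0 × $125 = $9,125.00
Subtotal: $19,866.00 + $44,756.00 + $27,025.00 + $8,316.00 + $9,125.00 = $109,088.00
Travel: 7.7 × ($125 ÷ 2) = 7.7 × $62.50 = $481.25
Total: $109,088.00 + $481.25 = $109,569.25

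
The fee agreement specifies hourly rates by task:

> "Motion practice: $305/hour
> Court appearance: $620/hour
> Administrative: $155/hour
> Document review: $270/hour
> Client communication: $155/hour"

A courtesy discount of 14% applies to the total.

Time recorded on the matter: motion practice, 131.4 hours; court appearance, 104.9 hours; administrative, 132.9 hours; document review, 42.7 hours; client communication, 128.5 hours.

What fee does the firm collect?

$135,158.46

Motion practice: 131.4 × $305 = $40,077.00
Court appearance: 104.9 × $620 = $65,038.00
Administrative: 132.9 × $155 = $20,599.50
Document review: 42.7 × $270 = $11,529.00
Client communication: 128.5 × $155 = $19,917.50
Subtotal: $157,161.00
Less 14% discount: −$22,002.54
Total: $157,161.00 − $22,002.54 = $135,158.46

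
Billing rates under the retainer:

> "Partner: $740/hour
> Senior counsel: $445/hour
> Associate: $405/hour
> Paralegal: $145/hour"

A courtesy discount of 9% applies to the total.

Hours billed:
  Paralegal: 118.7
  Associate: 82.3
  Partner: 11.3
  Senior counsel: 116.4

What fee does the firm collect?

Partner: 11.3 × $740 = $8,362.00
Senior counsel: 116.4 × $445 = $51,798.00
Associate: 82.3 × $405 = $33,331.50
Paralegal: 118.7 × $145 = $17,211.50
Subtotal: $110,703.00
Less 9% discount: −$9,963.27
Total: $110,703.00 − $9,963.27 = $100,739.73

$100,739.73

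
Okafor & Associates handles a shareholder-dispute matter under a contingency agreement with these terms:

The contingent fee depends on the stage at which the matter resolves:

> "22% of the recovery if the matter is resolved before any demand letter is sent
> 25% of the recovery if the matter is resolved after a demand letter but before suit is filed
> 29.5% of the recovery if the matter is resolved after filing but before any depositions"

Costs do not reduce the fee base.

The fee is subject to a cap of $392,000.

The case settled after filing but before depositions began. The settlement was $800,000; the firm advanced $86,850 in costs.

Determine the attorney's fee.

Fee base is the gross recovery, $800,000; costs are reimbursed separately.
The matter settled after filing but before depositions began, so the 29.5% rate applies.
$800,000 × 29.5% = $236,000.00
$236,000.00 is under the $392,000 cap.

$236,000.00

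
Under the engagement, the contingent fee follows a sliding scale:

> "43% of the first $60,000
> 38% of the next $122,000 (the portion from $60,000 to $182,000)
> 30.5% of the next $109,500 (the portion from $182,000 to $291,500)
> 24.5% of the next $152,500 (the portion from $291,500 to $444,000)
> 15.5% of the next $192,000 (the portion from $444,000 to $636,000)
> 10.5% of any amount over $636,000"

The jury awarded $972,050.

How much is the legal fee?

$207,965.25

First $60,000 at 43% = $25,800.00
Next $122,000 at 38% = $46,360.00
Next $109,500 at 30.5% = $33,397.50
Next $152,500 at 24.5% = $37,362.50
Next $192,000 at 15.5% = $29,760.00
Remaining $336,050 at 10.5% = $35,285.25
Fee: $25,800.00 + $46,360.00 + $33,397.50 + $37,362.50 + $29,760.00 + $35,285.25 = $207,965.25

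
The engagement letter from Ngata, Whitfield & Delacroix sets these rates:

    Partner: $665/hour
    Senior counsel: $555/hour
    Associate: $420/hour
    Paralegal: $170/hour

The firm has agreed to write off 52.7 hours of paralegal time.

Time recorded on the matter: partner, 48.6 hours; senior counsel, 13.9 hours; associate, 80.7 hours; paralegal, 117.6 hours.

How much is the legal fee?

Partner: 48.6 × $665 = $32,319.00
Senior counsel: 13.9 × $555 = $7,714.50
Associate: 80.7 × $420 = $33,894.00
Paralegal: 117.6 × $170 = $19,992.00
Subtotal: $93,919.50
Write-off: 52.7 × $170 = $8,959.00
Total: $93,919.50 − $8,959.00 = $84,960.50

$84,960.50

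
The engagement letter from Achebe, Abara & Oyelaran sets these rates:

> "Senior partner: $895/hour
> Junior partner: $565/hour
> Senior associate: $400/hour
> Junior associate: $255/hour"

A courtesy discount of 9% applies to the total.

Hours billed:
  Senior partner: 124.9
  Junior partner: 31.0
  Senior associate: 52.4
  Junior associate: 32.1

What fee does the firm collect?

Senior partner: 124.9 × $895 = $111,785.50
Junior partner: 31.0 × $565 = $17,515.00
Senior associate: 52.4 × $400 = $20,960.00
Junior associate: 32.1 × $255 = $8,185.50
Subtotal: $158,446.00
Less 9% discount: −$14,260.14
Total: $158,446.00 − $14,260.14 = $144,185.86

$144,185.86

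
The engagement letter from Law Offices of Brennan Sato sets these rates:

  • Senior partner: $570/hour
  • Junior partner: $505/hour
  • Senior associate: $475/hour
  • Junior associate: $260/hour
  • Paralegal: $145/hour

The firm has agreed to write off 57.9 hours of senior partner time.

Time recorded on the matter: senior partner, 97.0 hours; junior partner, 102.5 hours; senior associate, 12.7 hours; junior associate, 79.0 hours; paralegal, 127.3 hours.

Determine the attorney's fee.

Senior partner: 97.0 × $570 = $55,290.00
Junior partner: 102.5 × $505 = $51,762.50
Senior associate: 12.7 × $475 = $6,032.50
Junior associate: 79.0 × $260 = $20,540.00
Paralegal: 127.3 × $145 = $18,458.50
Subtotal: $152,083.50
Write-off: 57.9 × $570 = $33,003.00
Total: $152,083.50 − $33,003.00 = $119,080.50

$119,080.50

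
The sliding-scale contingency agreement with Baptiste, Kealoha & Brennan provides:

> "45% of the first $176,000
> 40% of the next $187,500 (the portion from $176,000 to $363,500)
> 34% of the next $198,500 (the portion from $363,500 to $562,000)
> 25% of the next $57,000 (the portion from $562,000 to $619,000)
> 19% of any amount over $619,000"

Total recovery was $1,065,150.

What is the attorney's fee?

$320,708.50

First $176,000 at 45% = $79,200.00
Next $187,500 at 40% = $75,000.00
Next $198,500 at 34% = $67,490.00
Next $57,000 at 25% = $14,250.00
Remaining $446,150 at 19% = $84,768.50
Fee: $79,200.00 + $75,000.00 + $67,490.00 + $14,250.00 + $84,768.50 = $320,708.50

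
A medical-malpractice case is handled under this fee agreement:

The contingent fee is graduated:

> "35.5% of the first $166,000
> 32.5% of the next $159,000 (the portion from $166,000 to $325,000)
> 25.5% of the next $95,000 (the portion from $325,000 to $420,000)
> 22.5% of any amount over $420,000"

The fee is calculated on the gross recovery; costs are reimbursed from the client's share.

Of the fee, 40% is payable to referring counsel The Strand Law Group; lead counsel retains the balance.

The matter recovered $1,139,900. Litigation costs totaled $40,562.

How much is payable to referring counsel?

$118,723.00

Fee base is the gross recovery, $1,139,900; costs are reimbursed separately.
First $166,000 at 35.5% = $58,930.00
Next $159,000 at 32.5% = $51,675.00
Next $95,000 at 25.5% = $24,225.00
Remaining $719,900 at 22.5% = $161,977.50
Fee: $58,930.00 + $51,675.00 + $24,225.00 + $161,977.50 = $296,807.50
Referral share: 40% of $296,807.50 = $118,723.00; lead counsel retains $296,807.50 − $118,723.00 = $178,084.50.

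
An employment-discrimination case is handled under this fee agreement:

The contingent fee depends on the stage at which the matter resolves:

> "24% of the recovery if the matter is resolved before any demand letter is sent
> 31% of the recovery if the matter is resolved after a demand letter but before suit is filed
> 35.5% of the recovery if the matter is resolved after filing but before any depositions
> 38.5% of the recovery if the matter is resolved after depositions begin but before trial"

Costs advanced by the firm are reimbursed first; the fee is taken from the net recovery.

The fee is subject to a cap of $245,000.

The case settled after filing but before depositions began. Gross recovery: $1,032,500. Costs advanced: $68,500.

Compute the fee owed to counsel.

Fee base (net of costs): $1,032,500 − $68,500 = $964,000
The matter settled after filing but before depositions began, so the 35.5% rate applies.
$964,000 × 35.5% = $342,220.00
$342,220.00 exceeds the $245,000 cap, so the fee is capped at $245,000.00.

$245,000.00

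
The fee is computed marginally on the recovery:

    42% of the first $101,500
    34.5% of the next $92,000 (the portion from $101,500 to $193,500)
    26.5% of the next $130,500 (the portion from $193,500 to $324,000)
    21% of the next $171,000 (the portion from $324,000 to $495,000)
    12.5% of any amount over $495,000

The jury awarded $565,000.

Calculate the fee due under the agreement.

First $101,500 at 42% = $42,630.00
Next $92,000 at 34.5% = $31,740.00
Next $130,500 at 26.5% = $34,582.50
Next $171,000 at 21% = $35,910.00
Remaining $70,000 at 12.5% = $8,750.00
Fee: $42,630.00 + $31,740.00 + $34,582.50 + $35,910.00 + $8,750.00 = $153,612.50

$153,612.50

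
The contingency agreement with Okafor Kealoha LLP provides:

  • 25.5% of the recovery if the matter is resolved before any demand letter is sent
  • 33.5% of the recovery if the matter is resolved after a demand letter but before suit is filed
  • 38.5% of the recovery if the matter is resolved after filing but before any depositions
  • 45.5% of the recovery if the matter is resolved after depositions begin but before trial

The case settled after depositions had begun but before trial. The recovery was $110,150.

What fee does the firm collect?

The matter settled after depositions had begun but before trial, so the 45.5% rate applies.
$110,150 × 45.5% = $50,118.25

$50,118.25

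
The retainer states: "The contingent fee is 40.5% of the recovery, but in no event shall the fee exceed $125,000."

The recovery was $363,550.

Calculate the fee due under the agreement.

$125,000.00

40.5% of $363,550 = $147,237.75
That exceeds the $125,000 cap, so the fee is capped at $125,000.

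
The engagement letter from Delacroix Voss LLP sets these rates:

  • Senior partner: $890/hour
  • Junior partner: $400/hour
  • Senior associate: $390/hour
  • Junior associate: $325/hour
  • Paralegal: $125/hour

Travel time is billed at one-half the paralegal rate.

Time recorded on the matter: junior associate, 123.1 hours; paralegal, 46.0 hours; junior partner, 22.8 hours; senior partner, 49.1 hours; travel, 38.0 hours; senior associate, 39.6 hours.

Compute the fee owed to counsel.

$116,395.50

Senior partner: 49.1 × $890 = $43,699.00
Junior partner: 22.8 × $400 = $9,120.00
Senior associate: 39.6 × $390 = $15,444.00
Junior associate: 123.1 × $325 = $40,007.50
Paralegal: 46.0 × $125 = $5,750.00
Subtotal: $43,699.00 + $9,120.00 + $15,444.00 + $40,007.50 + $5,750.00 = $114,020.50
Travel: 38.0 × ($125 ÷ 2) = 38.0 × $62.50 = $2,375.00
Total: $114,020.50 + $2,375.00 = $116,395.50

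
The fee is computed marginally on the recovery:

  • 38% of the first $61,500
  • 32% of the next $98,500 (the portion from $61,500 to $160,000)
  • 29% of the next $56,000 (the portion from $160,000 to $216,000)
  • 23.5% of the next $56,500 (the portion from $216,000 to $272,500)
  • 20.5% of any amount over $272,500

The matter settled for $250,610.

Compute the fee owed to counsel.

First $61,500 at 38% = $23,370.00
Next $98,500 at 32% = $31,520.00
Next $56,000 at 29% = $16,240.00
Remaining $34,610 at 23.5% = $8,133.35
Fee: $23,370.00 + $31,520.00 + $16,240.00 + $8,133.35 = $79,263.35

$79,263.35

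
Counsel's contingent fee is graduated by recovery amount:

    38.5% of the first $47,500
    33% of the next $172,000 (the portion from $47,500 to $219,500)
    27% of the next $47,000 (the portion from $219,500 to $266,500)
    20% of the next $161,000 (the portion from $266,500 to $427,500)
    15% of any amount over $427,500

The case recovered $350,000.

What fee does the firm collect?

$104,437.50

First $47,500 at 38.5% = $18,287.50
Next $172,000 at 33% = $56,760.00
Next $47,000 at 27% = $12,690.00
Remaining $83,500 at 20% = $16,700.00
Fee: $18,287.50 + $56,760.00 + $12,690.00 + $16,700.00 = $104,437.50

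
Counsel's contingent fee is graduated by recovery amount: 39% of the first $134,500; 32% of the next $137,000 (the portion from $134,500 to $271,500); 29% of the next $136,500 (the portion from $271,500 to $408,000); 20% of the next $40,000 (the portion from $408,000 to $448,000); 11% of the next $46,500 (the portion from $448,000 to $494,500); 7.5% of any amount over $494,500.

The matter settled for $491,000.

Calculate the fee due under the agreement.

$148,610.00

First $134,500 at 39% = $52,455.00
Next $137,000 at 32% = $43,840.00
Next $136,500 at 29% = $39,585.00
Next $40,000 at 20% = $8,000.00
Remaining $43,000 at 11% = $4,730.00
Fee: $52,455.00 + $43,840.00 + $39,585.00 + $8,000.00 + $4,730.00 = $148,610.00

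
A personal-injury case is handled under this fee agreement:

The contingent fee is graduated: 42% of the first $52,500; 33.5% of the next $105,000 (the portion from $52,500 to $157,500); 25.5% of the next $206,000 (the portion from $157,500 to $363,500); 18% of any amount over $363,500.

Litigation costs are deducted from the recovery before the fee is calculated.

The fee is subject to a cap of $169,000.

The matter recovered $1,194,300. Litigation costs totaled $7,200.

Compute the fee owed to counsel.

Fee base (net of costs): $1,194,300 − $7,200 = $1,187,100
First $52,500 at 42% = $22,050.00
Next $105,000 at 33.5% = $35,175.00
Next $206,000 at 25.5% = $52,530.00
Remaining $823,600 at 18% = $148,248.00
Fee: $22,050.00 + $35,175.00 + $52,530.00 + $148,248.00 = $258,003.00
$258,003.00 exceeds the $169,000 cap, so the fee is capped at $169,000.00.

$169,000.00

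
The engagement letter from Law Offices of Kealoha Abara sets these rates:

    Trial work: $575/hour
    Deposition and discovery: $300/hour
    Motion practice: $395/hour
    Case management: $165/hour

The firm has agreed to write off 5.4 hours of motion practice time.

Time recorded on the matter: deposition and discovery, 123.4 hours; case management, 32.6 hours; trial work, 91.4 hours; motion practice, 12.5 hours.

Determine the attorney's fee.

Trial work: 91.4 × $575 = $52,555.00
Deposition and discovery: 123.4 × $300 = $37,020.00
Motion practice: 12.5 × $395 = $4,937.50
Case management: 32.6 × $165 = $5,379.00
Subtotal: $99,891.50
Write-off: 5.4 × $395 = $2,133.00
Total: $99,891.50 − $2,133.00 = $97,758.50

$97,758.50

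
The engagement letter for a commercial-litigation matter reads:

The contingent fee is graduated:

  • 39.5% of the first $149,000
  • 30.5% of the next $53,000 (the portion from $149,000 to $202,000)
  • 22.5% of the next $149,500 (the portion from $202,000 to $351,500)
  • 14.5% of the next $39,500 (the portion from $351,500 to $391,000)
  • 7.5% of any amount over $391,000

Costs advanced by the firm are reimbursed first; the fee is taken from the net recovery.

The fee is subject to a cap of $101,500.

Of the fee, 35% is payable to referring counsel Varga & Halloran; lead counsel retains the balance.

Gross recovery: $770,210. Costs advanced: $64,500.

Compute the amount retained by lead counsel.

Fee base (net of costs): $770,210 − $64,500 = $705,710
First $149,000 at 39.5% = $58,855.00
Next $53,000 at 30.5% = $16,165.00
Next $149,500 at 22.5% = $33,637.50
Next $39,500 at 14.5% = $5,727.50
Remaining $314,710 at 7.5% = $23,603.25
Fee: $58,855.00 + $16,165.00 + $33,637.50 + $5,727.50 + $23,603.25 = $137,988.25
$137,988.25 exceeds the $101,500 cap, so the fee is capped at $101,500.00.
Referral share: 35% of $101,500.00 = $35,525.00; lead counsel retains $101,500.00 − $35,525.00 = $65,975.00.

$65,975.00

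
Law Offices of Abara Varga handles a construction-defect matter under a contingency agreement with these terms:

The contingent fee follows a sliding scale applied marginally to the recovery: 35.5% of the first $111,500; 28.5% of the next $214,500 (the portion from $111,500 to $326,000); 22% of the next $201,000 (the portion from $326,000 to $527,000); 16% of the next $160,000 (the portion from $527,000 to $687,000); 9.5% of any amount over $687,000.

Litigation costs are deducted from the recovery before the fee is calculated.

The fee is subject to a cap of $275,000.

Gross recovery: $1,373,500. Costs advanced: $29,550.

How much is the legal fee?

Fee base (net of costs): $1,373,500 − $29,550 = $1,343,950
First $111,500 at 35.5% = $39,582.50
Next $214,500 at 28.5% = $61,132.50
Next $201,000 at 22% = $44,220.00
Next $160,000 at 16% = $25,600.00
Remaining $656,950 at 9.5% = $62,410.25
Fee: $39,582.50 + $61,132.50 + $44,220.00 + $25,600.00 + $62,410.25 = $232,945.25
$232,945.25 is under the $275,000 cap.

$232,945.25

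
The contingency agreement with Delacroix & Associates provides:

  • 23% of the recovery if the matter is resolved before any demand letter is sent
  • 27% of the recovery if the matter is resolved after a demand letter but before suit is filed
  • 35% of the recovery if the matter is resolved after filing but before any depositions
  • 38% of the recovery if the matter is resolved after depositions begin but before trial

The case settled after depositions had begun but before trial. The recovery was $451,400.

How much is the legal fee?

$171,532.00

The matter settled after depositions had begun but before trial, so the 38% rate applies.
$451,400 × 38% = $171,532.00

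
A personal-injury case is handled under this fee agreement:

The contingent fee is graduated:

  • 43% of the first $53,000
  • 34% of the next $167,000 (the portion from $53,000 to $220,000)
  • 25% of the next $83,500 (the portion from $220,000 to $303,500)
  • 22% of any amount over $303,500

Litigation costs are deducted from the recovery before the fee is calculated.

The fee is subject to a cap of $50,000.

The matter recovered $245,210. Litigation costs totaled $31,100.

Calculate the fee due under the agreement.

Fee base (net of costs): $245,210 − $31,100 = $214,110
First $53,000 at 43% = $22,790.00
Remaining $161,110 at 34% = $54,777.40
Fee: $22,790.00 + $54,777.40 = $77,567.40
$77,567.40 exceeds the $50,000 cap, so the fee is capped at $50,000.00.

$50,000.00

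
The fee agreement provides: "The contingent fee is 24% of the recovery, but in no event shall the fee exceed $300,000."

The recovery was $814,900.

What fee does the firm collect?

$195,576.00

24% of $814,900 = $195,576.00
That is under the $300,000 cap.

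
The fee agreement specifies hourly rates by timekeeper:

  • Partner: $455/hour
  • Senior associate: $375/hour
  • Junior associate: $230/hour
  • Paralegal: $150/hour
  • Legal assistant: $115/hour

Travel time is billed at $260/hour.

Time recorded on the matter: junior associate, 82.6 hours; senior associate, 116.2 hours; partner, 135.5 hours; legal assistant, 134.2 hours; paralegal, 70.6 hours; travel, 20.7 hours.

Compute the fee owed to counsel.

$155,630.50

Partner: 135.5 × $455 = $61,652.50
Senior associate: 116.2 × $375 = $43,575.00
Junior associate: 82.6 × $230 = $18,998.00
Paralegal: 70.6 × $150 = $10,590.00
Legal assistant: 134.2 × $115 = $15,433.00
Subtotal: $61,652.50 + $43,575.00 + $18,998.00 + $10,590.00 + $15,433.00 = $150,248.50
Travel: 20.7 × $260 = $5,382.00
Total: $150,248.50 + $5,382.00 = $155,630.50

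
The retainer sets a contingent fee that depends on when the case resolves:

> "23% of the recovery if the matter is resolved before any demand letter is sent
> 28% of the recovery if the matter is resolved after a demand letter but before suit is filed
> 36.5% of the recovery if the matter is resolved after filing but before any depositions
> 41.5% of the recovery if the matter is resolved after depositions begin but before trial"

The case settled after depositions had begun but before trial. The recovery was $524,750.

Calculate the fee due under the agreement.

$217,771.25

The matter settled after depositions had begun but before trial, so the 41.5% rate applies.
$524,750 × 41.5% = $217,771.25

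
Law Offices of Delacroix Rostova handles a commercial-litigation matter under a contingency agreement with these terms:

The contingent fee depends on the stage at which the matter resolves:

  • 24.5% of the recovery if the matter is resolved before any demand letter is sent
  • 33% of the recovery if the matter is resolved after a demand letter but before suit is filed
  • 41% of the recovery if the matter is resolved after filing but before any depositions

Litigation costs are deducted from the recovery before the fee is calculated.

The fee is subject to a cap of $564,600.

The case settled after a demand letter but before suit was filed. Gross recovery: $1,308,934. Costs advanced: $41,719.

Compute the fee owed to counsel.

Fee base (net of costs): $1,308,934 − $41,719 = $1,267,215
The matter settled after a demand letter but before suit was filed, so the 33% rate applies.
$1,267,215 × 33% = $418,180.95
$418,180.95 is under the $564,600 cap.

$418,180.95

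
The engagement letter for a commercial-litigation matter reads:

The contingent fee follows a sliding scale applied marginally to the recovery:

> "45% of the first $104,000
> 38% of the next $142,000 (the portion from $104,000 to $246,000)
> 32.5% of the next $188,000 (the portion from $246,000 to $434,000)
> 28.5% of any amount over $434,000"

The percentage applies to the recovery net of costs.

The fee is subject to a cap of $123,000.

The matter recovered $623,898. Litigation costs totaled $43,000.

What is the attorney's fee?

Fee base (net of costs): $623,898 − $43,000 = $580,898
First $104,000 at 45% = $46,800.00
Next $142,000 at 38% = $53,960.00
Next $188,000 at 32.5% = $61,100.00
Remaining $146,898 at 28.5% = $41,865.93
Fee: $46,800.00 + $53,960.00 + $61,100.00 + $41,865.93 = $203,725.93
$203,725.93 exceeds the $123,000 cap, so the fee is capped at $123,000.00.

$123,000.00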